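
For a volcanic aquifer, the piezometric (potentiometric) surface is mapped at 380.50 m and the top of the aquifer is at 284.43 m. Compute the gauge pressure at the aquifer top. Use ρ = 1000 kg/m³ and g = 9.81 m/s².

P ≈ 942 kPa

Pressure head at the aquifer top: ψ = h − z = 380.50 − 284.43 = 96.07 m.
P = ρgψ = 1000 × 9.81 × 96.07 = 942447 Pa ≈ 942 kPa.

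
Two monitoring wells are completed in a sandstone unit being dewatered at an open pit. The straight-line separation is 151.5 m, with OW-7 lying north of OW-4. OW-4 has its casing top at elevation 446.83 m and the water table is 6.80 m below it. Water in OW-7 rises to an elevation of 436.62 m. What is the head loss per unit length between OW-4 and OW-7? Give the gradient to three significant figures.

i ≈ 0.0225 m/m

Total head at OW-4: h = 446.83 − 6.80 = 440.03 m.
Total head at OW-7: h = 436.62 m (water level in the piezometer is the total head).
Head difference: h(OW-4) − h(OW-7) = 440.03 − 436.62 = 3.41 m.
Hydraulic gradient: i = |Δh| / L = 3.41 / 151.5 = 0.0225.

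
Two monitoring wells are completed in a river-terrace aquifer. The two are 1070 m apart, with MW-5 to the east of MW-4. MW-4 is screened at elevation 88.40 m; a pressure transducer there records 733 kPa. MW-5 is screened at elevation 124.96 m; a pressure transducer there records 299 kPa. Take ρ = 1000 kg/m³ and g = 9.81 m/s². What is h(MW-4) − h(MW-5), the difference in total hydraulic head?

Pressure head at MW-4: ψ = P/(ρg) = 733×1000 / (1000 × 9.81) = 74.72 m.
Total head at MW-4: h = z + ψ = 88.40 + 74.72 = 163.12 m.
Pressure head at MW-5: ψ = P/(ρg) = 299×1000 / (1000 × 9.81) = 30.48 m.
Total head at MW-5: h = z + ψ = 124.96 + 30.48 = 155.44 m.
Head difference: h(MW-4) − h(MW-5) = 163.12 − 155.44 = 7.68 m.

Δh ≈ 7.68 m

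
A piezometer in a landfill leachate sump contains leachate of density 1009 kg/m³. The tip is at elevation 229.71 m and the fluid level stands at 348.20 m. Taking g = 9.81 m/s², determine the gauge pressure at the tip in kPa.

P ≈ 1170 kPa

Pressure head ψ = h − z = 348.20 − 229.71 = 118.49 m.
P = ρgψ = 1009 × 9.81 × 118.49 = 1172848 Pa ≈ 1170 kPa.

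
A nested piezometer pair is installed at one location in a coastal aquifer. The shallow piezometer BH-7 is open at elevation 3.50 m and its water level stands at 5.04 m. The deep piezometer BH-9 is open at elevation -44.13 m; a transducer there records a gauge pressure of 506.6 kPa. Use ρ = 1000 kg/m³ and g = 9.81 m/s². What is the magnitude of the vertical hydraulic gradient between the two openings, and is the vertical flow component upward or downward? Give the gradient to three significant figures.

Total head at BH-7: h = 5.04 m (water level in the standpipe).
Pressure head at BH-9: ψ = P/(ρg) = 506.6×1000 / (1000 × 9.81) = 51.64 m.
Total head at BH-9: h = z + ψ = -44.13 + 51.64 = 7.51 m.
Δh = h(BH-7) − h(BH-9) = 5.04 − 7.51 = -2.47 m.
Vertical separation Δz = 3.50 − (-44.13) = 47.63 m.
|i_v| = |Δh| / Δz = 2.47 / 47.63 = 0.0519.
Head is higher in the deep piezometer, so vertical flow is upward (discharge condition).

|i_v| ≈ 0.0519; vertical flow is upward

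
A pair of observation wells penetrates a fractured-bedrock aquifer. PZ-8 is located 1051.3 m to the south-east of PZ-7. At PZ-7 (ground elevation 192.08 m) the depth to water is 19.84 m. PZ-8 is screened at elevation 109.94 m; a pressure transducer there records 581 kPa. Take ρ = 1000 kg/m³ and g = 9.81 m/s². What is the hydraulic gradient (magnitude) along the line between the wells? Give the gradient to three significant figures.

Total head at PZ-7: h = 192.08 − 19.84 = 172.24 m.
Pressure head at PZ-8: ψ = P/(ρg) = 581×1000 / (1000 × 9.81) = 59.23 m.
Total head at PZ-8: h = z + ψ = 109.94 + 59.23 = 169.17 m.
Head difference: h(PZ-7) − h(PZ-8) = 172.24 − 169.17 = 3.07 m.
Hydraulic gradient: i = |Δh| / L = 3.07 / 1051.3 = 0.00292.

i ≈ 0.00292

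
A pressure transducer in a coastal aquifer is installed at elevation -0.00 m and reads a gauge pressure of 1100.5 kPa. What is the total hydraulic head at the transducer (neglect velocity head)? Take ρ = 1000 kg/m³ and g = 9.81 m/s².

ψ = P/(ρg) = 1100.5×1000 / (1000 × 9.81) = 112.18 m.
h = z + ψ = -0.00 + 112.18 = 112.18 m.

h ≈ 112.18 m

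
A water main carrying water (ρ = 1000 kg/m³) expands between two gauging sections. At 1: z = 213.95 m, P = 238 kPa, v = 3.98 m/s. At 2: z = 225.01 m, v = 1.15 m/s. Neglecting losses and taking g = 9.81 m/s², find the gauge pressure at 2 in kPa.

P₂ ≈ 137 kPa

Pressure head at 1: ψ₁ = P₁/(ρg) = 238×1000 / (1000 × 9.81) = 24.26 m.
Velocity heads: v₁²/2g = 3.98²/19.62 = 0.807 m; v₂²/2g = 1.15²/19.62 = 0.067 m.
Total head H = z₁ + ψ₁ + v₁²/2g = 213.95 + 24.26 + 0.807 = 239.02 m.
ψ₂ = H − z₂ − v₂²/2g = 239.02 − 225.01 − 0.067 = 13.94 m.
P₂ = ρgψ₂ = 1000 × 9.81 × 13.94 ≈ 137 kPa.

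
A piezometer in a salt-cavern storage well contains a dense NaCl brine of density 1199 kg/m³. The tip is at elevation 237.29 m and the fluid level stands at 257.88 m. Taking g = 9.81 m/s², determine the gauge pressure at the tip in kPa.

P ≈ 242 kPa

Pressure head ψ = h − z = 257.88 − 237.29 = 20.59 m.
P = ρgψ = 1199 × 9.81 × 20.59 = 242183 Pa ≈ 242 kPa.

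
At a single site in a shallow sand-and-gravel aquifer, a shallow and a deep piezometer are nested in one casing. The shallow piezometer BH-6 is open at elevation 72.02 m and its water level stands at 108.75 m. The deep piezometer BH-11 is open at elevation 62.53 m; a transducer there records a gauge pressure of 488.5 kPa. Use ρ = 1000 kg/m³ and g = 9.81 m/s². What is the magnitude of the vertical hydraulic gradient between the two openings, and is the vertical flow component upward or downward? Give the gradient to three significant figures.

Total head at BH-6: h = 108.75 m (water level in the standpipe).
Pressure head at BH-11: ψ = P/(ρg) = 488.5×1000 / (1000 × 9.81) = 49.80 m.
Total head at BH-11: h = z + ψ = 62.53 + 49.80 = 112.33 m.
Δh = h(BH-6) − h(BH-11) = 108.75 − 112.33 = -3.58 m.
Vertical separation Δz = 72.02 − 62.53 = 9.49 m.
|i_v| = |Δh| / Δz = 3.58 / 9.49 = 0.377.
Head is higher in the deep piezometer, so vertical flow is upward (discharge condition).

|i_v| ≈ 0.377; vertical flow is upward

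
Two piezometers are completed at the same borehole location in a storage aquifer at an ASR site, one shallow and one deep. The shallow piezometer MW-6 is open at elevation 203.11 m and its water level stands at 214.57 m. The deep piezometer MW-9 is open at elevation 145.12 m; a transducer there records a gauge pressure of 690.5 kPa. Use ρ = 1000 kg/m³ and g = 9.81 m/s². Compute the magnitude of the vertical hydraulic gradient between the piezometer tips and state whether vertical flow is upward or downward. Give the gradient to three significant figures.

Total head at MW-6: h = 214.57 m (water level in the standpipe).
Pressure head at MW-9: ψ = P/(ρg) = 690.5×1000 / (1000 × 9.81) = 70.39 m.
Total head at MW-9: h = z + ψ = 145.12 + 70.39 = 215.51 m.
Δh = h(MW-6) − h(MW-9) = 214.57 − 215.51 = -0.94 m.
Vertical separation Δz = 203.11 − 145.12 = 57.99 m.
|i_v| = |Δh| / Δz = 0.94 / 57.99 = 0.0162.
Head is higher in the deep piezometer, so vertical flow is upward (discharge condition).

|i_v| ≈ 0.0162; vertical flow is upward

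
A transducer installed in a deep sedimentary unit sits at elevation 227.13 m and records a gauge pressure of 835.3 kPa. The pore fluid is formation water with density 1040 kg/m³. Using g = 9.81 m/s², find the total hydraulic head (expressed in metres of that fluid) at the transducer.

ψ = P/(ρg) = 835.3×1000 / (1040 × 9.81) = 81.87 m.
h = z + ψ = 227.13 + 81.87 = 309.00 m.

h ≈ 309.00 m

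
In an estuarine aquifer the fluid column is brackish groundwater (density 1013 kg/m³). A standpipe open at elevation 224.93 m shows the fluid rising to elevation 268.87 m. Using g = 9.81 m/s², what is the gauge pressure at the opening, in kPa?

P ≈ 437 kPa

Pressure head ψ = h − z = 268.87 − 224.93 = 43.94 m.
P = ρgψ = 1013 × 9.81 × 43.94 = 436655 Pa ≈ 437 kPa.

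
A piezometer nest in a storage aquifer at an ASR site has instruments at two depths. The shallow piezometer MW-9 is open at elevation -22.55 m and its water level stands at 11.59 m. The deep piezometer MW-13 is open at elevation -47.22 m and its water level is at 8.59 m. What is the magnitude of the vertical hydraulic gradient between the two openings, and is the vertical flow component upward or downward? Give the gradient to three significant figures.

Total head at MW-9: h = 11.59 m (water level in the standpipe).
Total head at MW-13: h = 8.59 m.
Δh = h(MW-9) − h(MW-13) = 11.59 − 8.59 = 3.00 m.
Vertical separation Δz = -22.55 − (-47.22) = 24.67 m.
|i_v| = |Δh| / Δz = 3.00 / 24.67 = 0.122.
Head is higher in the shallow piezometer, so vertical flow is downward (recharge condition).

|i_v| ≈ 0.122; vertical flow is downward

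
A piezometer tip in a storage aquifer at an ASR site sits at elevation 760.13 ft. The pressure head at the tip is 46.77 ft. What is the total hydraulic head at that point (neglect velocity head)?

h ≈ 806.90 ft

h = z + ψ = 760.13 + 46.77 = 806.90 ft.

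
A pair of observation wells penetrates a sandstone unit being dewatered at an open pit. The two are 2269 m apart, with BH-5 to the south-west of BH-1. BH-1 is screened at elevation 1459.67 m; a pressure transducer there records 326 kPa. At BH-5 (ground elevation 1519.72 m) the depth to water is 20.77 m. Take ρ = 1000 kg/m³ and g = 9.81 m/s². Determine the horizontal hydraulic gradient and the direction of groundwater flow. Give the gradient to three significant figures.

i ≈ 0.00267; groundwater flows toward the north-east

Pressure head at BH-1: ψ = P/(ρg) = 326×1000 / (1000 × 9.81) = 33.23 m.
Total head at BH-1: h = z + ψ = 1459.67 + 33.23 = 1492.90 m.
Total head at BH-5: h = 1519.72 − 20.77 = 1498.95 m.
Head difference: h(BH-1) − h(BH-5) = 1492.90 − 1498.95 = -6.05 m.
Hydraulic gradient: i = |Δh| / L = 6.05 / 2269 = 0.00267.
Flow is from higher to lower head: from BH-5 toward BH-1, i.e. toward the north-east.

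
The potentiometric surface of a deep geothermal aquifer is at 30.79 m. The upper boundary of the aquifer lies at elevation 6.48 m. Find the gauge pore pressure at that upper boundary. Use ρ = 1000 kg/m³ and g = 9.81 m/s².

P ≈ 238 kPa

Pressure head at the aquifer top: ψ = h − z = 30.79 − 6.48 = 24.31 m.
P = ρgψ = 1000 × 9.81 × 24.31 = 238481 Pa ≈ 238 kPa.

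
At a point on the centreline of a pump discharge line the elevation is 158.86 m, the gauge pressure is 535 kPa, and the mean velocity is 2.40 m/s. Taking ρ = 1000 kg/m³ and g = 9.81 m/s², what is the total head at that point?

Pressure head ψ = P/(ρg) = 535×1000 / (1000 × 9.81) = 54.54 m.
Velocity head = v²/(2g) = 2.40² / (2 × 9.81) = 0.294 m.
h = z + ψ + v²/(2g) = 158.86 + 54.54 + 0.294 = 213.69 m.

h ≈ 213.69 m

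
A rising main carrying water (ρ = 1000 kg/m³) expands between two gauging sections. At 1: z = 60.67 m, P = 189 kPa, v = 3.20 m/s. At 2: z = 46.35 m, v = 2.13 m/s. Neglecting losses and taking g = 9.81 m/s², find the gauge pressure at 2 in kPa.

Pressure head at 1: ψ₁ = P₁/(ρg) = 189×1000 / (1000 × 9.81) = 19.27 m.
Velocity heads: v₁²/2g = 3.20²/19.62 = 0.522 m; v₂²/2g = 2.13²/19.62 = 0.231 m.
Total head H = z₁ + ψ₁ + v₁²/2g = 60.67 + 19.27 + 0.522 = 80.46 m.
ψ₂ = H − z₂ − v₂²/2g = 80.46 − 46.35 − 0.231 = 33.88 m.
P₂ = ρgψ₂ = 1000 × 9.81 × 33.88 ≈ 332 kPa.

P₂ ≈ 332 kPa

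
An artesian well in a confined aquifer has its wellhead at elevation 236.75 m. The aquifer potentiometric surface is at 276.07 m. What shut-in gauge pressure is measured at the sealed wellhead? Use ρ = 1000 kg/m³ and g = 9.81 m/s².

Head above the cap: Δh = 276.07 − 236.75 = 39.32 m.
P = ρgΔh = 1000 × 9.81 × 39.32 = 385729 Pa ≈ 386 kPa.

P ≈ 386 kPa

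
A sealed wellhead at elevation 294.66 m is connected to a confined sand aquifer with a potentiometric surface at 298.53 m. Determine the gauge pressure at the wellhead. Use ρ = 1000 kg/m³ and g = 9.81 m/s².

Head above the cap: Δh = 298.53 − 294.66 = 3.87 m.
P = ρgΔh = 1000 × 9.81 × 3.87 = 37965 Pa ≈ 38.0 kPa.

P ≈ 38.0 kPa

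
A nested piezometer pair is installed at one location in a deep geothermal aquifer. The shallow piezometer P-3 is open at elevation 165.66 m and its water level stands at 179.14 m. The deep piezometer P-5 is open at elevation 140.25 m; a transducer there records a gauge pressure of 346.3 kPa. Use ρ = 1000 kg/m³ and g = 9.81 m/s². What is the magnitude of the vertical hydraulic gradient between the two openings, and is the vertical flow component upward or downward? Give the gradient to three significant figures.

Total head at P-3: h = 179.14 m (water level in the standpipe).
Pressure head at P-5: ψ = P/(ρg) = 346.3×1000 / (1000 × 9.81) = 35.30 m.
Total head at P-5: h = z + ψ = 140.25 + 35.30 = 175.55 m.
Δh = h(P-3) − h(P-5) = 179.14 − 175.55 = 3.59 m.
Vertical separation Δz = 165.66 − 140.25 = 25.41 m.
|i_v| = |Δh| / Δz = 3.59 / 25.41 = 0.141.
Head is higher in the shallow piezometer, so vertical flow is downward (recharge condition).

|i_v| ≈ 0.141; vertical flow is downward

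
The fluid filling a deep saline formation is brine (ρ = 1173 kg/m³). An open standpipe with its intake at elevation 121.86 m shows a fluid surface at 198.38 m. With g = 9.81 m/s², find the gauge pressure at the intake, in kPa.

P ≈ 881 kPa

Pressure head ψ = h − z = 198.38 − 121.86 = 76.52 m.
P = ρgψ = 1173 × 9.81 × 76.52 = 880526 Pa ≈ 881 kPa.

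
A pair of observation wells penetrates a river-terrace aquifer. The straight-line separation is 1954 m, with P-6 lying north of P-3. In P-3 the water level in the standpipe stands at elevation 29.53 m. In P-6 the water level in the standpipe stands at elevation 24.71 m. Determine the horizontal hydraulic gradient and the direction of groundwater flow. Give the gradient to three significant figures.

i ≈ 0.00247; groundwater flows toward the north

Total head at P-3: h = 29.53 m (water level in the piezometer is the total head).
Total head at P-6: h = 24.71 m (water level in the piezometer is the total head).
Head difference: h(P-3) − h(P-6) = 29.53 − 24.71 = 4.82 m.
Hydraulic gradient: i = |Δh| / L = 4.82 / 1954 = 0.00247.
Flow is from higher to lower head: from P-3 toward P-6, i.e. toward the north.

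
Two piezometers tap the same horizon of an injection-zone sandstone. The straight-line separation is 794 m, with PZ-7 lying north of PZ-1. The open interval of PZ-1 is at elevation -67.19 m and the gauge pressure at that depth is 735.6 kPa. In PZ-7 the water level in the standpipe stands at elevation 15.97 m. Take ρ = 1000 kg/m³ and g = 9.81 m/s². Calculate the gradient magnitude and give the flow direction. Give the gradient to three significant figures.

Pressure head at PZ-1: ψ = P/(ρg) = 735.6×1000 / (1000 × 9.81) = 74.98 m.
Total head at PZ-1: h = z + ψ = -67.19 + 74.98 = 7.79 m.
Total head at PZ-7: h = 15.97 m (water level in the piezometer is the total head).
Head difference: h(PZ-1) − h(PZ-7) = 7.79 − 15.97 = -8.18 m.
Hydraulic gradient: i = |Δh| / L = 8.18 / 794 = 0.0103.
Flow is from higher to lower head: from PZ-7 toward PZ-1, i.e. toward the south.

i ≈ 0.0103; groundwater flows toward the south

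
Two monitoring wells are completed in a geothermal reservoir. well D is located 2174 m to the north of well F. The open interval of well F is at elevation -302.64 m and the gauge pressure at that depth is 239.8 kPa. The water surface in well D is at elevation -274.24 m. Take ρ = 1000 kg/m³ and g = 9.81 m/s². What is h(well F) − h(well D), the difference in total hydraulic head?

Pressure head at well F: ψ = P/(ρg) = 239.8×1000 / (1000 × 9.81) = 24.44 m.
Total head at well F: h = z + ψ = -302.64 + 24.44 = -278.20 m.
Total head at well D: h = -274.24 m (water level in the piezometer is the total head).
Head difference: h(well F) − h(well D) = -278.20 − (-274.24) = -3.96 m.

Δh ≈ -3.96 m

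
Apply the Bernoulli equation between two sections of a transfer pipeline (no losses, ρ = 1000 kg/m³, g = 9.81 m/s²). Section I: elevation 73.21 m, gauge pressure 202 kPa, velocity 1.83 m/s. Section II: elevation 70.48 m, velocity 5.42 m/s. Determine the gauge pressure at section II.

Pressure head at I: ψ₁ = P₁/(ρg) = 202×1000 / (1000 × 9.81) = 20.59 m.
Velocity heads: v₁²/2g = 1.83²/19.62 = 0.171 m; v₂²/2g = 5.42²/19.62 = 1.497 m.
Total head H = z₁ + ψ₁ + v₁²/2g = 73.21 + 20.59 + 0.171 = 93.97 m.
ψ₂ = H − z₂ − v₂²/2g = 93.97 − 70.48 − 1.497 = 21.99 m.
P₂ = ρgψ₂ = 1000 × 9.81 × 21.99 ≈ 216 kPa.

P₂ ≈ 216 kPa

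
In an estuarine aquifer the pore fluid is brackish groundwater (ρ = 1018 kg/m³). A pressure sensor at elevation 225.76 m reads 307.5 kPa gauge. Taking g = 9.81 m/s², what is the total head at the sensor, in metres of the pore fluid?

h ≈ 256.55 m

ψ = P/(ρg) = 307.5×1000 / (1018 × 9.81) = 30.79 m.
h = z + ψ = 225.76 + 30.79 = 256.55 m.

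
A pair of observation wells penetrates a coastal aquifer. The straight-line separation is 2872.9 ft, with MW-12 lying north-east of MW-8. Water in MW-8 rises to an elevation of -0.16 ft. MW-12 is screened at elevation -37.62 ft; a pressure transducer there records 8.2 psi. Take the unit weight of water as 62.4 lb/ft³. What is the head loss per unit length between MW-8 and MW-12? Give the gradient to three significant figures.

Total head at MW-8: h = -0.16 ft (water level in the piezometer is the total head).
Pressure head at MW-12: ψ = 144·P/γ = 144 × 8.2 / 62.4 = 18.92 ft.
Total head at MW-12: h = z + ψ = -37.62 + 18.92 = -18.70 ft.
Head difference: h(MW-8) − h(MW-12) = -0.16 − (-18.70) = 18.54 ft.
Hydraulic gradient: i = |Δh| / L = 18.54 / 2872.9 = 0.00645.

i ≈ 0.00645 ft/ft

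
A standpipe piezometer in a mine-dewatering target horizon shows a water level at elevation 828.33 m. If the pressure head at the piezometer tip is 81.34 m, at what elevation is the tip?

z ≈ 746.99 m

z = h − ψ = 828.33 − 81.34 = 746.99 m.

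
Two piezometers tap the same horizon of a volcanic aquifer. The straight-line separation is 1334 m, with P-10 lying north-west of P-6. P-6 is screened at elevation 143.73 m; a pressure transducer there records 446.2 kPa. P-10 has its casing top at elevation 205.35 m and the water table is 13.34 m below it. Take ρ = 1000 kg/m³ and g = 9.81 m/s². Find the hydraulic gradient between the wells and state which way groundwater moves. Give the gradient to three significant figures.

Pressure head at P-6: ψ = P/(ρg) = 446.2×1000 / (1000 × 9.81) = 45.48 m.
Total head at P-6: h = z + ψ = 143.73 + 45.48 = 189.21 m.
Total head at P-10: h = 205.35 − 13.34 = 192.01 m.
Head difference: h(P-6) − h(P-10) = 189.21 − 192.01 = -2.80 m.
Hydraulic gradient: i = |Δh| / L = 2.80 / 1334 = 0.00210.
Flow is from higher to lower head: from P-10 toward P-6, i.e. toward the south-east.

i ≈ 0.00210; groundwater flows toward the south-east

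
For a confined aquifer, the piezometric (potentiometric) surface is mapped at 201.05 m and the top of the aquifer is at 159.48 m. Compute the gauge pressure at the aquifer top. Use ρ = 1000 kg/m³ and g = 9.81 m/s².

Pressure head at the aquifer top: ψ = h − z = 201.05 − 159.48 = 41.57 m.
P = ρgψ = 1000 × 9.81 × 41.57 = 407802 Pa ≈ 408 kPa.

P ≈ 408 kPa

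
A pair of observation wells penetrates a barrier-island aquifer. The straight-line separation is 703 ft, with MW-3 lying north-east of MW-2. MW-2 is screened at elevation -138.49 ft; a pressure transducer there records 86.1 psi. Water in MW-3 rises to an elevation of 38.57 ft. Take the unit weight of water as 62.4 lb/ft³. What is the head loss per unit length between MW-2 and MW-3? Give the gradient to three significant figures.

Pressure head at MW-2: ψ = 144·P/γ = 144 × 86.1 / 62.4 = 198.69 ft.
Total head at MW-2: h = z + ψ = -138.49 + 198.69 = 60.20 ft.
Total head at MW-3: h = 38.57 ft (water level in the piezometer is the total head).
Head difference: h(MW-2) − h(MW-3) = 60.20 − 38.57 = 21.63 ft.
Hydraulic gradient: i = |Δh| / L = 21.63 / 703 = 0.0308.

i ≈ 0.0308 ft/ft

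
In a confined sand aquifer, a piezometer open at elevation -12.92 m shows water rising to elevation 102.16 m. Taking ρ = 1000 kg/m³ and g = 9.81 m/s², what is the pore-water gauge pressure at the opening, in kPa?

P ≈ 1130 kPa

Pressure head ψ = h − z = 102.16 − (-12.92) = 115.08 m.
P = ρgψ = 1000 × 9.81 × 115.08 = 1128935 Pa ≈ 1130 kPa.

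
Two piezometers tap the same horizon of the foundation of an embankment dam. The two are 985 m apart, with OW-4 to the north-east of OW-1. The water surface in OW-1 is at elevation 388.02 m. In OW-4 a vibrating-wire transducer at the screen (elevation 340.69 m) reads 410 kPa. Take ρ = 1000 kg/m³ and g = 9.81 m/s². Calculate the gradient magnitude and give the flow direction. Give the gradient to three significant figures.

i ≈ 0.00562; groundwater flows toward the north-east

Total head at OW-1: h = 388.02 m (water level in the piezometer is the total head).
Pressure head at OW-4: ψ = P/(ρg) = 410×1000 / (1000 × 9.81) = 41.79 m.
Total head at OW-4: h = z + ψ = 340.69 + 41.79 = 382.48 m.
Head difference: h(OW-1) − h(OW-4) = 388.02 − 382.48 = 5.54 m.
Hydraulic gradient: i = |Δh| / L = 5.54 / 985 = 0.00562.
Flow is from higher to lower head: from OW-1 toward OW-4, i.e. toward the north-east.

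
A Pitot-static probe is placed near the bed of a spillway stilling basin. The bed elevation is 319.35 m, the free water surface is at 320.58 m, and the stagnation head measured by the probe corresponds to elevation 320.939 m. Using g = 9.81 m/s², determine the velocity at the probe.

v ≈ 2.65 m/s

Near the bed, under hydrostatic conditions, the piezometric head (z + ψ) equals the free-surface elevation, 320.58 m.
Velocity head = total − piezometric = 320.939 − 320.58 = 0.359 m.
v = √(2g·h_v) = √(2 × 9.81 × 0.359) = 2.65 m/s.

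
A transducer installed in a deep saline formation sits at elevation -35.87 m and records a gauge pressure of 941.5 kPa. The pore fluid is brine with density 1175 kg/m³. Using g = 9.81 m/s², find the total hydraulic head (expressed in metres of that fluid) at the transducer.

h ≈ 45.81 m

ψ = P/(ρg) = 941.5×1000 / (1175 × 9.81) = 81.68 m.
h = z + ψ = -35.87 + 81.68 = 45.81 m.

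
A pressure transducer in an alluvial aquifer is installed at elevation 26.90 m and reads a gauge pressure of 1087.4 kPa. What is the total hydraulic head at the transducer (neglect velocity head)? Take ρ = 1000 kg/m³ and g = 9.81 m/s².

ψ = P/(ρg) = 1087.4×1000 / (1000 × 9.81) = 110.85 m.
h = z + ψ = 26.90 + 110.85 = 137.75 m.

h ≈ 137.75 m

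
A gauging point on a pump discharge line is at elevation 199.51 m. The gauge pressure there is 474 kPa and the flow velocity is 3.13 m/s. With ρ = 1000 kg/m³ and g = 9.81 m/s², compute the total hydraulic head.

Pressure head ψ = P/(ρg) = 474×1000 / (1000 × 9.81) = 48.32 m.
Velocity head = v²/(2g) = 3.13² / (2 × 9.81) = 0.499 m.
h = z + ψ + v²/(2g) = 199.51 + 48.32 + 0.499 = 248.33 m.

h ≈ 248.33 m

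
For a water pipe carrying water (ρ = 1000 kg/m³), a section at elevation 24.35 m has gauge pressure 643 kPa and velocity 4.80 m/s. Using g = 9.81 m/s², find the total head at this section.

h ≈ 91.07 m

Pressure head ψ = P/(ρg) = 643×1000 / (1000 × 9.81) = 65.55 m.
Velocity head = v²/(2g) = 4.80² / (2 × 9.81) = 1.174 m.
h = z + ψ + v²/(2g) = 24.35 + 65.55 + 1.174 = 91.07 m.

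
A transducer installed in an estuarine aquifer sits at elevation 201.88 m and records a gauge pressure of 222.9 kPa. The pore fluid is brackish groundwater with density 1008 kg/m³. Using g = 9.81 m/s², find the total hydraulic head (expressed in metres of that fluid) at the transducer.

h ≈ 224.42 m

ψ = P/(ρg) = 222.9×1000 / (1008 × 9.81) = 22.54 m.
h = z + ψ = 201.88 + 22.54 = 224.42 m.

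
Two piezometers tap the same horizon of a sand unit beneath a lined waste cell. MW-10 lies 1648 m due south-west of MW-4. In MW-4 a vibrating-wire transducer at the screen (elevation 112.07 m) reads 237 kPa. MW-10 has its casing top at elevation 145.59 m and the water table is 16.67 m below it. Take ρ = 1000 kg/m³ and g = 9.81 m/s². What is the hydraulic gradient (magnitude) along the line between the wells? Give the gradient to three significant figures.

i ≈ 0.00444

Pressure head at MW-4: ψ = P/(ρg) = 237×1000 / (1000 × 9.81) = 24.16 m.
Total head at MW-4: h = z + ψ = 112.07 + 24.16 = 136.23 m.
Total head at MW-10: h = 145.59 − 16.67 = 128.92 m.
Head difference: h(MW-4) − h(MW-10) = 136.23 − 128.92 = 7.31 m.
Hydraulic gradient: i = |Δh| / L = 7.31 / 1648 = 0.00444.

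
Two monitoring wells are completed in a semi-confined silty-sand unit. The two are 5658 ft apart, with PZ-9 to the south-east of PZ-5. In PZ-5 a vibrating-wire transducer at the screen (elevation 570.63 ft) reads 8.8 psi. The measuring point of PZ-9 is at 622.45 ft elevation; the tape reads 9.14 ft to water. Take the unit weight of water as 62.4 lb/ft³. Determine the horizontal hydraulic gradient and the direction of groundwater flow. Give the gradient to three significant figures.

Pressure head at PZ-5: ψ = 144·P/γ = 144 × 8.8 / 62.4 = 20.31 ft.
Total head at PZ-5: h = z + ψ = 570.63 + 20.31 = 590.94 ft.
Total head at PZ-9: h = 622.45 − 9.14 = 613.31 ft.
Head difference: h(PZ-5) − h(PZ-9) = 590.94 − 613.31 = -22.37 ft.
Hydraulic gradient: i = |Δh| / L = 22.37 / 5658 = 0.00395.
Flow is from higher to lower head: from PZ-9 toward PZ-5, i.e. toward the north-west.

i ≈ 0.00395; groundwater flows toward the north-west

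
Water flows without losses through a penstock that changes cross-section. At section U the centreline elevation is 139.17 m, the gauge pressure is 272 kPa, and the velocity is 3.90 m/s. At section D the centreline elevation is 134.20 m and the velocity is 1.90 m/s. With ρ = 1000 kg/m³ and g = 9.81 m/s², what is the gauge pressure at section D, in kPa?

Pressure head at U: ψ₁ = P₁/(ρg) = 272×1000 / (1000 × 9.81) = 27.73 m.
Velocity heads: v₁²/2g = 3.90²/19.62 = 0.775 m; v₂²/2g = 1.90²/19.62 = 0.184 m.
Total head H = z₁ + ψ₁ + v₁²/2g = 139.17 + 27.73 + 0.775 = 167.67 m.
ψ₂ = H − z₂ − v₂²/2g = 167.67 − 134.20 − 0.184 = 33.29 m.
P₂ = ρgψ₂ = 1000 × 9.81 × 33.29 ≈ 327 kPa.

P₂ ≈ 327 kPa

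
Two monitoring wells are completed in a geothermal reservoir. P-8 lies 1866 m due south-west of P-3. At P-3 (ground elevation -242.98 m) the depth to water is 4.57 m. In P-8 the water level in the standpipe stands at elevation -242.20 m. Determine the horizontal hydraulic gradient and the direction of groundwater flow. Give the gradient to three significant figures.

Total head at P-3: h = -242.98 − 4.57 = -247.55 m.
Total head at P-8: h = -242.20 m (water level in the piezometer is the total head).
Head difference: h(P-3) − h(P-8) = -247.55 − (-242.20) = -5.35 m.
Hydraulic gradient: i = |Δh| / L = 5.35 / 1866 = 0.00287.
Flow is from higher to lower head: from P-8 toward P-3, i.e. toward the north-east.

i ≈ 0.00287; groundwater flows toward the north-east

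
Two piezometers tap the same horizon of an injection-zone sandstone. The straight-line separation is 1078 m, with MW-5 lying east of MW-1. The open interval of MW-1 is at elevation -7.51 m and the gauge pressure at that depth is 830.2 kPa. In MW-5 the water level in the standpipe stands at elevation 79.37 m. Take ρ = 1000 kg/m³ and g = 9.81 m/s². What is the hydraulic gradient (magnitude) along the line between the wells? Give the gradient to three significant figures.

i ≈ 0.00209

Pressure head at MW-1: ψ = P/(ρg) = 830.2×1000 / (1000 × 9.81) = 84.63 m.
Total head at MW-1: h = z + ψ = -7.51 + 84.63 = 77.12 m.
Total head at MW-5: h = 79.37 m (water level in the piezometer is the total head).
Head difference: h(MW-1) − h(MW-5) = 77.12 − 79.37 = -2.25 m.
Hydraulic gradient: i = |Δh| / L = 2.25 / 1078 = 0.00209.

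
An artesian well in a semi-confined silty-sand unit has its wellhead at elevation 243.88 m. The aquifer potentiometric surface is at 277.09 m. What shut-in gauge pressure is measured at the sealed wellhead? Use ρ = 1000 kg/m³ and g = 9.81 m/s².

Head above the cap: Δh = 277.09 − 243.88 = 33.21 m.
P = ρgΔh = 1000 × 9.81 × 33.21 = 325790 Pa ≈ 326 kPa.

P ≈ 326 kPa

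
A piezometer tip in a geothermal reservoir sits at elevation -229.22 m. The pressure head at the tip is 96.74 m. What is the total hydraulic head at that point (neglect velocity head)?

h = z + ψ = -229.22 + 96.74 = -132.48 m.

h ≈ -132.48 m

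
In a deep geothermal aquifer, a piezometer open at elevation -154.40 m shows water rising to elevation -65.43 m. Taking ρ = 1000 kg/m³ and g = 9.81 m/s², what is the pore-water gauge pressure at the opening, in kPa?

P ≈ 873 kPa

Pressure head ψ = h − z = -65.43 − (-154.40) = 88.97 m.
P = ρgψ = 1000 × 9.81 × 88.97 = 872796 Pa ≈ 873 kPa.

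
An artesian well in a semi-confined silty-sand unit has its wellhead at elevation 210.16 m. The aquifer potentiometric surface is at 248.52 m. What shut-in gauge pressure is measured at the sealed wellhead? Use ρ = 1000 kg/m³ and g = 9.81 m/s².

P ≈ 376 kPa

Head above the cap: Δh = 248.52 − 210.16 = 38.36 m.
P = ρgΔh = 1000 × 9.81 × 38.36 = 376312 Pa ≈ 376 kPa.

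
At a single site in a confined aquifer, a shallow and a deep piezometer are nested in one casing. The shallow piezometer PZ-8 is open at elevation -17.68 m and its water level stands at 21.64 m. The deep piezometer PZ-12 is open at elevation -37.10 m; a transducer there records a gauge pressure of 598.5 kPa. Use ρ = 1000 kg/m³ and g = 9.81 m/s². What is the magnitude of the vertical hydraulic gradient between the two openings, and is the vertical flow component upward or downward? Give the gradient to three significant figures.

Total head at PZ-8: h = 21.64 m (water level in the standpipe).
Pressure head at PZ-12: ψ = P/(ρg) = 598.5×1000 / (1000 × 9.81) = 61.01 m.
Total head at PZ-12: h = z + ψ = -37.10 + 61.01 = 23.91 m.
Δh = h(PZ-8) − h(PZ-12) = 21.64 − 23.91 = -2.27 m.
Vertical separation Δz = -17.68 − (-37.10) = 19.42 m.
|i_v| = |Δh| / Δz = 2.27 / 19.42 = 0.117.
Head is higher in the deep piezometer, so vertical flow is upward (discharge condition).

|i_v| ≈ 0.117; vertical flow is upward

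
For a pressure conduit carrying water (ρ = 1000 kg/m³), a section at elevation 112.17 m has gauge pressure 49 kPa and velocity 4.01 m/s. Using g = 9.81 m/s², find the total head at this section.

h ≈ 117.98 m

Pressure head ψ = P/(ρg) = 49×1000 / (1000 × 9.81) = 4.99 m.
Velocity head = v²/(2g) = 4.01² / (2 × 9.81) = 0.820 m.
h = z + ψ + v²/(2g) = 112.17 + 4.99 + 0.820 = 117.98 m.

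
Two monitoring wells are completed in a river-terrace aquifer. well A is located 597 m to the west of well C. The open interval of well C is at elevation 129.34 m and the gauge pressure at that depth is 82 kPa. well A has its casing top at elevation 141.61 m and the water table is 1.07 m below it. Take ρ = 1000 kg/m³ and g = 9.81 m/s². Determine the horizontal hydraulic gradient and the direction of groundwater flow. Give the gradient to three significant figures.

i ≈ 0.00476; groundwater flows toward the east

Pressure head at well C: ψ = P/(ρg) = 82×1000 / (1000 × 9.81) = 8.36 m.
Total head at well C: h = z + ψ = 129.34 + 8.36 = 137.70 m.
Total head at well A: h = 141.61 − 1.07 = 140.54 m.
Head difference: h(well C) − h(well A) = 137.70 − 140.54 = -2.84 m.
Hydraulic gradient: i = |Δh| / L = 2.84 / 597 = 0.00476.
Flow is from higher to lower head: from well A toward well C, i.e. toward the east.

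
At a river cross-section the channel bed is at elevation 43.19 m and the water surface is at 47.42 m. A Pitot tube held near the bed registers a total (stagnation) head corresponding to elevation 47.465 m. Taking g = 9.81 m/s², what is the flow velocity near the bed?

v ≈ 0.940 m/s

Near the bed, under hydrostatic conditions, the piezometric head (z + ψ) equals the free-surface elevation, 47.42 m.
Velocity head = total − piezometric = 47.465 − 47.42 = 0.045 m.
v = √(2g·h_v) = √(2 × 9.81 × 0.045) = 0.940 m/s.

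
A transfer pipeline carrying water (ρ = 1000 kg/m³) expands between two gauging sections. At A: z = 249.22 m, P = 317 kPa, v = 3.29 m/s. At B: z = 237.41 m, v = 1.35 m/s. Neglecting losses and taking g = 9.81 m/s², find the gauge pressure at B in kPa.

P₂ ≈ 437 kPa

Pressure head at A: ψ₁ = P₁/(ρg) = 317×1000 / (1000 × 9.81) = 32.31 m.
Velocity heads: v₁²/2g = 3.29²/19.62 = 0.552 m; v₂²/2g = 1.35²/19.62 = 0.093 m.
Total head H = z₁ + ψ₁ + v₁²/2g = 249.22 + 32.31 + 0.552 = 282.08 m.
ψ₂ = H − z₂ − v₂²/2g = 282.08 − 237.41 − 0.093 = 44.58 m.
P₂ = ρgψ₂ = 1000 × 9.81 × 44.58 ≈ 437 kPa.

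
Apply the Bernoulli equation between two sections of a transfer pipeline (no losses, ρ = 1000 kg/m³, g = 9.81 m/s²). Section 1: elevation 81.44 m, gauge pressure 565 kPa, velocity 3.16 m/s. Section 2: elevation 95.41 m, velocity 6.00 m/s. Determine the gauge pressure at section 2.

P₂ ≈ 415 kPa

Pressure head at 1: ψ₁ = P₁/(ρg) = 565×1000 / (1000 × 9.81) = 57.59 m.
Velocity heads: v₁²/2g = 3.16²/19.62 = 0.509 m; v₂²/2g = 6.00²/19.62 = 1.835 m.
Total head H = z₁ + ψ₁ + v₁²/2g = 81.44 + 57.59 + 0.509 = 139.54 m.
ψ₂ = H − z₂ − v₂²/2g = 139.54 − 95.41 − 1.835 = 42.29 m.
P₂ = ρgψ₂ = 1000 × 9.81 × 42.29 ≈ 415 kPa.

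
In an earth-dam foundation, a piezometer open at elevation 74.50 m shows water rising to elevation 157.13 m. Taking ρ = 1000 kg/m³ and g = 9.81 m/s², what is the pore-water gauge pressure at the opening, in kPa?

Pressure head ψ = h − z = 157.13 − 74.50 = 82.63 m.
P = ρgψ = 1000 × 9.81 × 82.63 = 810600 Pa ≈ 811 kPa.

P ≈ 811 kPa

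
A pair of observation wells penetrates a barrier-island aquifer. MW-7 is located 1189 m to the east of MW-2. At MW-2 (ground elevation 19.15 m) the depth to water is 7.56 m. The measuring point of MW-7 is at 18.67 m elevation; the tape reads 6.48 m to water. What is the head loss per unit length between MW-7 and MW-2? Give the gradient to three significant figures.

Total head at MW-2: h = 19.15 − 7.56 = 11.59 m.
Total head at MW-7: h = 18.67 − 6.48 = 12.19 m.
Head difference: h(MW-2) − h(MW-7) = 11.59 − 12.19 = -0.60 m.
Hydraulic gradient: i = |Δh| / L = 0.60 / 1189 = 0.000505.

i ≈ 0.000505 m/m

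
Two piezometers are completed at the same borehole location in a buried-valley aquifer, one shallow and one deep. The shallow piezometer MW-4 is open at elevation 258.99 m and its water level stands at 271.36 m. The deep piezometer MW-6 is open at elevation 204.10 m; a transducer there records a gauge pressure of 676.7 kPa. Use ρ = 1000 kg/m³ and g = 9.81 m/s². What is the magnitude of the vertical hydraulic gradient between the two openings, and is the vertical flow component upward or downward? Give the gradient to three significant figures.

Total head at MW-4: h = 271.36 m (water level in the standpipe).
Pressure head at MW-6: ψ = P/(ρg) = 676.7×1000 / (1000 × 9.81) = 68.98 m.
Total head at MW-6: h = z + ψ = 204.10 + 68.98 = 273.08 m.
Δh = h(MW-4) − h(MW-6) = 271.36 − 273.08 = -1.72 m.
Vertical separation Δz = 258.99 − 204.10 = 54.89 m.
|i_v| = |Δh| / Δz = 1.72 / 54.89 = 0.0313.
Head is higher in the deep piezometer, so vertical flow is upward (discharge condition).

|i_v| ≈ 0.0313; vertical flow is upward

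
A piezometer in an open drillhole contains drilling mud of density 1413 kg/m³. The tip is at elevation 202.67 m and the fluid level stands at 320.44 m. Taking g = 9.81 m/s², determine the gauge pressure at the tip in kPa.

P ≈ 1630 kPa

Pressure head ψ = h − z = 320.44 − 202.67 = 117.77 m.
P = ρgψ = 1413 × 9.81 × 117.77 = 1632472 Pa ≈ 1630 kPa.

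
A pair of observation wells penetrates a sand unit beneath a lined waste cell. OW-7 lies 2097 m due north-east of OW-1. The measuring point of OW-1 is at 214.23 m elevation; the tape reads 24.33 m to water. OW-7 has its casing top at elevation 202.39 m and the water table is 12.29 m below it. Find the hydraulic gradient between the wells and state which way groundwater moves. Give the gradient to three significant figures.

Total head at OW-1: h = 214.23 − 24.33 = 189.90 m.
Total head at OW-7: h = 202.39 − 12.29 = 190.10 m.
Head difference: h(OW-1) − h(OW-7) = 189.90 − 190.10 = -0.20 m.
Hydraulic gradient: i = |Δh| / L = 0.20 / 2097 = 0.0000954.
Flow is from higher to lower head: from OW-7 toward OW-1, i.e. toward the south-west.

i ≈ 0.0000954; groundwater flows toward the south-west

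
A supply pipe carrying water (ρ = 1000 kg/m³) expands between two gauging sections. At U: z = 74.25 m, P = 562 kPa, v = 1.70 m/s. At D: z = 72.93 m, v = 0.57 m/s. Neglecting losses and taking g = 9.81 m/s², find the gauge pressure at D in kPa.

Pressure head at U: ψ₁ = P₁/(ρg) = 562×1000 / (1000 × 9.81) = 57.29 m.
Velocity heads: v₁²/2g = 1.70²/19.62 = 0.147 m; v₂²/2g = 0.57²/19.62 = 0.017 m.
Total head H = z₁ + ψ₁ + v₁²/2g = 74.25 + 57.29 + 0.147 = 131.69 m.
ψ₂ = H − z₂ − v₂²/2g = 131.69 − 72.93 − 0.017 = 58.74 m.
P₂ = ρgψ₂ = 1000 × 9.81 × 58.74 ≈ 576 kPa.

P₂ ≈ 576 kPa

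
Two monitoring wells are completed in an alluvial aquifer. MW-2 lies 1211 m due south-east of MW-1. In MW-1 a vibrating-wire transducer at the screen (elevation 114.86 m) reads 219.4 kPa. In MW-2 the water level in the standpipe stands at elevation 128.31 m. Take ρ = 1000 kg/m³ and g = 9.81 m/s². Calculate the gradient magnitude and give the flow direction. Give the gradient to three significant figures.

Pressure head at MW-1: ψ = P/(ρg) = 219.4×1000 / (1000 × 9.81) = 22.36 m.
Total head at MW-1: h = z + ψ = 114.86 + 22.36 = 137.22 m.
Total head at MW-2: h = 128.31 m (water level in the piezometer is the total head).
Head difference: h(MW-1) − h(MW-2) = 137.22 − 128.31 = 8.91 m.
Hydraulic gradient: i = |Δh| / L = 8.91 / 1211 = 0.00736.
Flow is from higher to lower head: from MW-1 toward MW-2, i.e. toward the south-east.

i ≈ 0.00736; groundwater flows toward the south-east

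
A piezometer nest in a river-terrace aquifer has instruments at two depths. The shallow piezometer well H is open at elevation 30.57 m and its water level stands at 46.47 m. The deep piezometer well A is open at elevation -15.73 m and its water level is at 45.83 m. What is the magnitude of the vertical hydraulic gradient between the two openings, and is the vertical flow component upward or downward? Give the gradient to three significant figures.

|i_v| ≈ 0.0138; vertical flow is downward

Total head at well H: h = 46.47 m (water level in the standpipe).
Total head at well A: h = 45.83 m.
Δh = h(well H) − h(well A) = 46.47 − 45.83 = 0.64 m.
Vertical separation Δz = 30.57 − (-15.73) = 46.30 m.
|i_v| = |Δh| / Δz = 0.64 / 46.30 = 0.0138.
Head is higher in the shallow piezometer, so vertical flow is downward (recharge condition).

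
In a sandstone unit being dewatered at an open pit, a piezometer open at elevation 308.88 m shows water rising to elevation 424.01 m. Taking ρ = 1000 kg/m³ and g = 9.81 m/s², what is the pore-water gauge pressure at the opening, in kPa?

P ≈ 1130 kPa

Pressure head ψ = h − z = 424.01 − 308.88 = 115.13 m.
P = ρgψ = 1000 × 9.81 × 115.13 = 1129425 Pa ≈ 1130 kPa.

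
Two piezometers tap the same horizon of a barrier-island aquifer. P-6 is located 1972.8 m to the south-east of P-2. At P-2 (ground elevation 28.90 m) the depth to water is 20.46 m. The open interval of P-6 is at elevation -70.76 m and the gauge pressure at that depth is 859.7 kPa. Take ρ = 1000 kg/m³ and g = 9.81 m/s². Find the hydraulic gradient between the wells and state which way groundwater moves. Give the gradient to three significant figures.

i ≈ 0.00428; groundwater flows toward the north-west

Total head at P-2: h = 28.90 − 20.46 = 8.44 m.
Pressure head at P-6: ψ = P/(ρg) = 859.7×1000 / (1000 × 9.81) = 87.64 m.
Total head at P-6: h = z + ψ = -70.76 + 87.64 = 16.88 m.
Head difference: h(P-2) − h(P-6) = 8.44 − 16.88 = -8.44 m.
Hydraulic gradient: i = |Δh| / L = 8.44 / 1972.8 = 0.00428.
Flow is from higher to lower head: from P-6 toward P-2, i.e. toward the north-west.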